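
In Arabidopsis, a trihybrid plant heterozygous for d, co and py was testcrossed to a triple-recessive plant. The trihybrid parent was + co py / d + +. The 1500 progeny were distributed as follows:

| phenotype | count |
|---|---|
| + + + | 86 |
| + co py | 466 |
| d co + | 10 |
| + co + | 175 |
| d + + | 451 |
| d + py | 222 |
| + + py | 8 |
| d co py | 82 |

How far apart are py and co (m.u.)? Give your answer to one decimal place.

27.7 m.u.

The two rarest classes, + + py and d co +, are the double crossovers. Comparing them with the parentals, only the co allele has switched, so co is the middle locus and the order is d – co – py.
Crossovers in the co–py interval produce the single-crossover classes + co + and d + py (175 + 222 = 397) plus the double crossovers (18).
RF(co–py) = (397 + 18) / 1500 = 415/1500 = 0.2767 → 27.7 m.u.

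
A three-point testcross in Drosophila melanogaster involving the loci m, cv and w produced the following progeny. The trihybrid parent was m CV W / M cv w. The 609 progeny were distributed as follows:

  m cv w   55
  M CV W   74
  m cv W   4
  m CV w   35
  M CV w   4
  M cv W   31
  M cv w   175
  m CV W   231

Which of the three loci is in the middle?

cv

The two rarest classes, m cv W and M CV w, are the double crossovers. Comparing them with the parentals, only the cv allele has switched, so cv is the middle locus and the order is m – cv – w.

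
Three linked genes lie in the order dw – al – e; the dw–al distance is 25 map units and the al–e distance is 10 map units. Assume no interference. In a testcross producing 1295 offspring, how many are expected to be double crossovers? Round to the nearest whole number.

32

Map distances give recombination frequencies of 0.250 and 0.100 for the two intervals.
With no interference, expected double-crossover frequency = 0.250 × 0.100 = 0.02500.
Expected number = 0.02500 × 1295 = 32.38 ≈ 32.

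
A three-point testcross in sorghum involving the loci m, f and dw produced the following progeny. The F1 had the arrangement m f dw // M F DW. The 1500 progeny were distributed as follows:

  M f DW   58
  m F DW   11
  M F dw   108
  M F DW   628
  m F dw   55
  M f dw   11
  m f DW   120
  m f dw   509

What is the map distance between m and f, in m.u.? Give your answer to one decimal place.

The two rarest classes, M f dw and m F DW, are the double crossovers. Comparing them with the parentals, only the m allele has switched, so m is the middle locus and the order is f – m – dw.
Crossovers in the f–m interval produce the single-crossover classes m F dw and M f DW (55 + 58 = 113) plus the double crossovers (22).
RF(f–m) = (113 + 22) / 1500 = 135/1500 = 0.0900 → 9.0 m.u.

9.0 m.u.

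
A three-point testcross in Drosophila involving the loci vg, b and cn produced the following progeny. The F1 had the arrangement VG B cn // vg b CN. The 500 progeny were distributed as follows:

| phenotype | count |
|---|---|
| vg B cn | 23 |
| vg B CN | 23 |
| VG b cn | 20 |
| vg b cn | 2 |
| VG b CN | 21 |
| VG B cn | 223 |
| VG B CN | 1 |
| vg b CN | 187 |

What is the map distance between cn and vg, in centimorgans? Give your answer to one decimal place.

The two rarest classes, VG B CN and vg b cn, are the double crossovers. Comparing them with the parentals, only the cn allele has switched, so cn is the middle locus and the order is b – cn – vg.
Crossovers in the cn–vg interval produce the single-crossover classes vg B cn and VG b CN (23 + 21 = 44) plus the double crossovers (3).
RF(cn–vg) = (44 + 3) / 500 = 47/500 = 0.0940 → 9.4 centimorgans.

9.4 centimorgans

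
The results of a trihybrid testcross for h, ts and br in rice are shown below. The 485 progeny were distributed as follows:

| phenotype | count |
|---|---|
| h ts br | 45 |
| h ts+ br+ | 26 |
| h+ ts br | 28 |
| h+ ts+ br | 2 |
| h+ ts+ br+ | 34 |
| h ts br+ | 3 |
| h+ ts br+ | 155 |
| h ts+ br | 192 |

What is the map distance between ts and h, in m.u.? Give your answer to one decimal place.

The two most frequent reciprocal classes, h ts+ br and h+ ts br+, are the parental types, so the F1 was h ts+ br / h+ ts br+.
The two rarest classes, h+ ts+ br and h ts br+, are the double crossovers. Comparing them with the parentals, only the h allele has switched, so h is the middle locus and the order is br – h – ts.
Crossovers in the h–ts interval produce the single-crossover classes h ts br and h+ ts+ br+ (45 + 34 = 79) plus the double crossovers (5).
RF(h–ts) = (79 + 5) / 485 = 84/485 = 0.1732 → 17.3 m.u.

17.3 m.u.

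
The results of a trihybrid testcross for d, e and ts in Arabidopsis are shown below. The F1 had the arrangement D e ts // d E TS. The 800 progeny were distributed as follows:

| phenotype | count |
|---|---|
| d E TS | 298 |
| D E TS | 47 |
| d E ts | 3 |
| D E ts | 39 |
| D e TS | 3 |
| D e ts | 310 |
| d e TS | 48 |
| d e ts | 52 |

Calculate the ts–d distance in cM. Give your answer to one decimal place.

13.1 cM

The two rarest classes, D e TS and d E ts, are the double crossovers. Comparing them with the parentals, only the ts allele has switched, so ts is the middle locus and the order is e – ts – d.
Crossovers in the ts–d interval produce the single-crossover classes d e ts and D E TS (52 + 47 = 99) plus the double crossovers (6).
RF(ts–d) = (99 + 6) / 800 = 105/800 = 0.1313 → 13.1 cM.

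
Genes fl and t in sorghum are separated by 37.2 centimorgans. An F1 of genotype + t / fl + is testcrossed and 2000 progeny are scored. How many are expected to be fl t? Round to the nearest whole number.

A map distance of 37.2 centimorgans corresponds to a recombination frequency of 0.372.
The F1 is + t / fl +, so fl t is a recombinant gamete class with expected frequency r/2 = 0.372/2 = 0.1860.
Expected number = 0.1860 × 2000 = 372.00 ≈ 372.

372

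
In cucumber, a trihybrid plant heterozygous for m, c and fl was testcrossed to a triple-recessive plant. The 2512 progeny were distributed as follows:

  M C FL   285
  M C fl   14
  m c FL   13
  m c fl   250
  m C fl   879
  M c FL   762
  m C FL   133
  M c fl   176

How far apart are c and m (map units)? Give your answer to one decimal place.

The two most frequent reciprocal classes, M c FL and m C fl, are the parental types, so the F1 was M c FL / m C fl.
The two rarest classes, m c FL and M C fl, are the double crossovers. Comparing them with the parentals, only the m allele has switched, so m is the middle locus and the order is c – m – fl.
Crossovers in the c–m interval produce the single-crossover classes M C FL and m c fl (285 + 250 = 535) plus the double crossovers (27).
RF(c–m) = (535 + 27) / 2512 = 562/2512 = 0.2237 → 22.4 map units.

22.4 map units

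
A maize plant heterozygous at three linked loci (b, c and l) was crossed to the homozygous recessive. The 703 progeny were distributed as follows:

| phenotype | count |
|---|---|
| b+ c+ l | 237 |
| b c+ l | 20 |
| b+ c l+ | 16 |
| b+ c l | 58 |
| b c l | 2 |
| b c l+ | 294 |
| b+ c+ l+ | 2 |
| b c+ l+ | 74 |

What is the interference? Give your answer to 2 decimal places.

The two most frequent reciprocal classes, b+ c+ l and b c l+, are the parental types, so the F1 was b+ c+ l / b c l+.
The two rarest classes, b+ c+ l+ and b c l, are the double crossovers. Comparing them with the parentals, only the l allele has switched, so l is the middle locus and the order is b – l – c.
b–l: (36 + 4)/703 = 0.0569; l–c: (132 + 4)/703 = 0.1935.
Expected DCO frequency = 0.0569 × 0.1935 ≈ 0.01101; observed = 4/703 ≈ 0.00569.
Coefficient of coincidence = 0.00569/0.01101 ≈ 0.52; interference = 1 − 0.52 = 0.48.

0.48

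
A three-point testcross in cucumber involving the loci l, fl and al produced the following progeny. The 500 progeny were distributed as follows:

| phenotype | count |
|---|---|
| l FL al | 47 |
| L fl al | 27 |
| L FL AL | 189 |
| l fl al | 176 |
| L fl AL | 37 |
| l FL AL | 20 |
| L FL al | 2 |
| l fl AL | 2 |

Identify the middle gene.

The two most frequent reciprocal classes, l fl al and L FL AL, are the parental types, so the F1 was l fl al / L FL AL.
The two rarest classes, l fl AL and L FL al, are the double crossovers. Comparing them with the parentals, only the al allele has switched, so al is the middle locus and the order is l – al – fl.

al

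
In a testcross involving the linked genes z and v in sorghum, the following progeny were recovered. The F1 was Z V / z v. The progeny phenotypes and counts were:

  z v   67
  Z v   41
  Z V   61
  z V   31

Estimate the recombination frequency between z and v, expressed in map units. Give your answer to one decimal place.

The recombinant classes are Z v and z V: 41 + 31 = 72.
Recombination frequency = 72/200 = 0.3600 ≈ 36.0%, i.e. 36.0 map units.

36.0 map units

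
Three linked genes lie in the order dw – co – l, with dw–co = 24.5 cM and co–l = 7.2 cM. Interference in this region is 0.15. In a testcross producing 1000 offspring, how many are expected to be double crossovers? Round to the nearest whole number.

15

Map distances give recombination frequencies of 0.245 and 0.072 for the two intervals.
With interference 0.15 (so coincidence = 0.85), expected double-crossover frequency = 0.245 × 0.072 × 0.85 = 0.01499.
Expected number = 0.01499 × 1000 = 14.99 ≈ 15.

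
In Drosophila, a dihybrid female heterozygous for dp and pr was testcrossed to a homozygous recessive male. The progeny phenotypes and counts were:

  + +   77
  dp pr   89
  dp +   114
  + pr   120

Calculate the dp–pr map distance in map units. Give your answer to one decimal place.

41.5 map units

The two most frequent classes, + pr (120) and dp + (114), are the parental types, so the F1 was + pr / dp +.
The recombinant classes are + + and dp pr: 77 + 89 = 166.
Recombination frequency = 166/400 = 0.4150 ≈ 41.5%, i.e. 41.5 map units.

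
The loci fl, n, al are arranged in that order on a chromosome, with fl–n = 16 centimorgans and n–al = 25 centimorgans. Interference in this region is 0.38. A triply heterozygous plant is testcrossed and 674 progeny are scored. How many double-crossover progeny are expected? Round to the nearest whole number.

17

Map distances give recombination frequencies of 0.160 and 0.250 for the two intervals.
With interference 0.38 (so coincidence = 0.62), expected double-crossover frequency = 0.160 × 0.250 × 0.62 = 0.02480.
Expected number = 0.02480 × 674 = 16.72 ≈ 17.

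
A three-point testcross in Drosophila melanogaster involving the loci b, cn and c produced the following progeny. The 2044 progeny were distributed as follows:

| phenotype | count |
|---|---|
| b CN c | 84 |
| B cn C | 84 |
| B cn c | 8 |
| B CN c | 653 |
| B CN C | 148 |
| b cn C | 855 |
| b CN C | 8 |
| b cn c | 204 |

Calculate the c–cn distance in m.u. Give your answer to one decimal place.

18.0 m.u.

The two most frequent reciprocal classes, b cn C and B CN c, are the parental types, so the F1 was b cn C / B CN c.
The two rarest classes, b CN C and B cn c, are the double crossovers. Comparing them with the parentals, only the cn allele has switched, so cn is the middle locus and the order is b – cn – c.
Crossovers in the cn–c interval produce the single-crossover classes b cn c and B CN C (204 + 148 = 352) plus the double crossovers (16).
RF(cn–c) = (352 + 16) / 2044 = 368/2044 = 0.1800 → 18.0 m.u.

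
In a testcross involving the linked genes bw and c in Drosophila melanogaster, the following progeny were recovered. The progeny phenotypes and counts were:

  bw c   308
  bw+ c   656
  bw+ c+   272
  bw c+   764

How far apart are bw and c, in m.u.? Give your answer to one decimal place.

29.0 m.u.

The two most frequent classes, bw+ c (656) and bw c+ (764), are the parental types, so the F1 was bw+ c / bw c+.
The recombinant classes are bw+ c+ and bw c: 272 + 308 = 580.
Recombination frequency = 580/2000 = 0.2900 ≈ 29.0%, i.e. 29.0 m.u.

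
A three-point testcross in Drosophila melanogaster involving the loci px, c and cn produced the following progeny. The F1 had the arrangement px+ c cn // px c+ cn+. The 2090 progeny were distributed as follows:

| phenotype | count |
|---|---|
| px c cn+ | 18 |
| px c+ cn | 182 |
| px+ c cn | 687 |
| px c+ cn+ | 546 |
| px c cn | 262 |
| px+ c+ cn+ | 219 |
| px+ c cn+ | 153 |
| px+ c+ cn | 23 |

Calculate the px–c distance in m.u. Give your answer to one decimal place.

25.0 m.u.

The two rarest classes, px+ c+ cn and px c cn+, are the double crossovers. Comparing them with the parentals, only the c allele has switched, so c is the middle locus and the order is px – c – cn.
Crossovers in the px–c interval produce the single-crossover classes px c cn and px+ c+ cn+ (262 + 219 = 481) plus the double crossovers (41).
RF(px–c) = (481 + 41) / 2090 = 522/2090 = 0.2498 → 25.0 m.u.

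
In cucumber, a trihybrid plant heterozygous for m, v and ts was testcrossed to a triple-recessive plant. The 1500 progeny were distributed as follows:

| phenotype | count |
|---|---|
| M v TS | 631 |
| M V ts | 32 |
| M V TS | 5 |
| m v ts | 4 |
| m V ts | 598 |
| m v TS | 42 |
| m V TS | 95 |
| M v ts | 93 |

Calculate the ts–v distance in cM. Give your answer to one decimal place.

The two most frequent reciprocal classes, m V ts and M v TS, are the parental types, so the F1 was m V ts / M v TS.
The two rarest classes, m v ts and M V TS, are the double crossovers. Comparing them with the parentals, only the v allele has switched, so v is the middle locus and the order is m – v – ts.
Crossovers in the v–ts interval produce the single-crossover classes m V TS and M v ts (95 + 93 = 188) plus the double crossovers (9).
RF(v–ts) = (188 + 9) / 1500 = 197/1500 = 0.1313 → 13.1 cM.

13.1 cM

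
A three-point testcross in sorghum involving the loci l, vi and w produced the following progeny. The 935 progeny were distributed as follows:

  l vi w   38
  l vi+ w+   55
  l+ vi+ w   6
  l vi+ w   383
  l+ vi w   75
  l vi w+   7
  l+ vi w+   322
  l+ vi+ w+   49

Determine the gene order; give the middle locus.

The two most frequent reciprocal classes, l vi+ w and l+ vi w+, are the parental types, so the F1 was l vi+ w / l+ vi w+.
The two rarest classes, l+ vi+ w and l vi w+, are the double crossovers. Comparing them with the parentals, only the l allele has switched, so l is the middle locus and the order is vi – l – w.

l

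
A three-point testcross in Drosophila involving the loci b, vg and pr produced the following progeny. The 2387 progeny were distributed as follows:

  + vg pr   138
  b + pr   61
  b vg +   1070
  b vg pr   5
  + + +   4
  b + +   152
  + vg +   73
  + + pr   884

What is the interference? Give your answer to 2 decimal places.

0.50

The two most frequent reciprocal classes, + + pr and b vg +, are the parental types, so the F1 was + + pr / b vg +.
The two rarest classes, + + + and b vg pr, are the double crossovers. Comparing them with the parentals, only the pr allele has switched, so pr is the middle locus and the order is vg – pr – b.
vg–pr: (290 + 9)/2387 = 0.1253; pr–b: (134 + 9)/2387 = 0.0599.
Expected DCO frequency = 0.1253 × 0.0599 ≈ 0.00751; observed = 9/2387 ≈ 0.00377.
Coefficient of coincidence = 0.00377/0.00751 ≈ 0.50; interference = 1 − 0.50 = 0.50.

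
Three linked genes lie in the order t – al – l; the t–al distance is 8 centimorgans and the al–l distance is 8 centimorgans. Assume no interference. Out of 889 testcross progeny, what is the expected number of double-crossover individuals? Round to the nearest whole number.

Map distances give recombination frequencies of 0.080 and 0.080 for the two intervals.
With no interference, expected double-crossover frequency = 0.080 × 0.080 = 0.00640.
Expected number = 0.00640 × 889 = 5.69 ≈ 6.

6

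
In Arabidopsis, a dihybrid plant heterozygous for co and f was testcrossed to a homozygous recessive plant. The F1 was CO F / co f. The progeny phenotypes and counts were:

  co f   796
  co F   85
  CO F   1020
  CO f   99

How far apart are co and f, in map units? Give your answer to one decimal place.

9.2 map units

The recombinant classes are CO f and co F: 99 + 85 = 184.
Recombination frequency = 184/2000 = 0.0920 ≈ 9.2%, i.e. 9.2 map units.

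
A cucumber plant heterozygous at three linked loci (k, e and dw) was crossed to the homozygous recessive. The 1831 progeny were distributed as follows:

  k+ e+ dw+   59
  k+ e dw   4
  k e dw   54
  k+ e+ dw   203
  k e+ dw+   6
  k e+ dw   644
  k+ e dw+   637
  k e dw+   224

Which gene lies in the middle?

The two most frequent reciprocal classes, k e+ dw and k+ e dw+, are the parental types, so the F1 was k e+ dw / k+ e dw+.
The two rarest classes, k e+ dw+ and k+ e dw, are the double crossovers. Comparing them with the parentals, only the dw allele has switched, so dw is the middle locus and the order is e – dw – k.

dw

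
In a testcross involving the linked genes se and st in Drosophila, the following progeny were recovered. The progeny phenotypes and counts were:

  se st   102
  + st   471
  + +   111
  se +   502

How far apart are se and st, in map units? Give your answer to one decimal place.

18.0 map units

The two most frequent classes, + st (471) and se + (502), are the parental types, so the F1 was + st / se +.
The recombinant classes are + + and se st: 111 + 102 = 213.
Recombination frequency = 213/1186 = 0.1796 ≈ 18.0%, i.e. 18.0 map units.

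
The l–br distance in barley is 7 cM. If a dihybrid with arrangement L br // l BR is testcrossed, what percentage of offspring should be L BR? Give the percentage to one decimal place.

3.5%

A map distance of 7 cM corresponds to a recombination frequency of 0.070.
The F1 is L br / l BR, so L BR is a recombinant gamete class with expected frequency r/2 = 0.070/2 = 0.0350.
That is 0.0350 = 3.5% of the progeny.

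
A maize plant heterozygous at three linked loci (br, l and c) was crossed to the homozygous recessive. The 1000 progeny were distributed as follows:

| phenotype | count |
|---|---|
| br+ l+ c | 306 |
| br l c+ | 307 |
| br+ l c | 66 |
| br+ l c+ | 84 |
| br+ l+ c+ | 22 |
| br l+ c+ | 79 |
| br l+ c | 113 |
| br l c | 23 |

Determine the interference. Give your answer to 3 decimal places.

The two most frequent reciprocal classes, br l c+ and br+ l+ c, are the parental types, so the F1 was br l c+ / br+ l+ c.
The two rarest classes, br l c and br+ l+ c+, are the double crossovers. Comparing them with the parentals, only the c allele has switched, so c is the middle locus and the order is l – c – br.
l–c: (145 + 45)/1000 = 0.1900; c–br: (197 + 45)/1000 = 0.2420.
Expected DCO frequency = 0.1900 × 0.2420 ≈ 0.04598; observed = 45/1000 ≈ 0.04500.
Coefficient of coincidence = 0.04500/0.04598 ≈ 0.979; interference = 1 − 0.979 = 0.021.

0.021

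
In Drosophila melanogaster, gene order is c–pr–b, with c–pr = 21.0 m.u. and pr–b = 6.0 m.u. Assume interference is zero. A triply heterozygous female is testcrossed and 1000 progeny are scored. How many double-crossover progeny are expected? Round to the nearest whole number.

Map distances give recombination frequencies of 0.210 and 0.060 for the two intervals.
With no interference, expected double-crossover frequency = 0.210 × 0.060 = 0.01260.
Expected number = 0.01260 × 1000 = 12.60 ≈ 13.

13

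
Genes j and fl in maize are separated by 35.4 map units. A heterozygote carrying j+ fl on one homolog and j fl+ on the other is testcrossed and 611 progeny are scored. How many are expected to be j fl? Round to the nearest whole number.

A map distance of 35.4 map units corresponds to a recombination frequency of 0.354.
The F1 is j+ fl / j fl+, so j fl is a recombinant gamete class with expected frequency r/2 = 0.354/2 = 0.1770.
Expected number = 0.1770 × 611 = 108.15 ≈ 108.

108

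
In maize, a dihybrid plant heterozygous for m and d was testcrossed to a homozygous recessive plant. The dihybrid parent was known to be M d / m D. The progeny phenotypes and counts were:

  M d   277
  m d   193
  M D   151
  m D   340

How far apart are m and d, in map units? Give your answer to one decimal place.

The recombinant classes are M D and m d: 151 + 193 = 344.
Recombination frequency = 344/961 = 0.3580 ≈ 35.8%, i.e. 35.8 map units.

35.8 map units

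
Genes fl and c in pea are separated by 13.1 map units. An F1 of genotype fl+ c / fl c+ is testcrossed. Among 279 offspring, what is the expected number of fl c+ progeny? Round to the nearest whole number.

A map distance of 13.1 map units corresponds to a recombination frequency of 0.131.
The F1 is fl+ c / fl c+, so fl c+ is a parental gamete class with expected frequency (1 − r)/2 = 0.869/2 = 0.4345.
Expected number = 0.4345 × 279 = 121.23 ≈ 121.

121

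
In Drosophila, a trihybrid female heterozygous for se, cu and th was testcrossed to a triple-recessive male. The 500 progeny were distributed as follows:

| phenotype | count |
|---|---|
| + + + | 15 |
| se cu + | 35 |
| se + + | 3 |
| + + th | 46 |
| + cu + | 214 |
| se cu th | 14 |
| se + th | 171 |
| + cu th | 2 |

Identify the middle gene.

The two most frequent reciprocal classes, se + th and + cu +, are the parental types, so the F1 was se + th / + cu +.
The two rarest classes, se + + and + cu th, are the double crossovers. Comparing them with the parentals, only the th allele has switched, so th is the middle locus and the order is se – th – cu.

th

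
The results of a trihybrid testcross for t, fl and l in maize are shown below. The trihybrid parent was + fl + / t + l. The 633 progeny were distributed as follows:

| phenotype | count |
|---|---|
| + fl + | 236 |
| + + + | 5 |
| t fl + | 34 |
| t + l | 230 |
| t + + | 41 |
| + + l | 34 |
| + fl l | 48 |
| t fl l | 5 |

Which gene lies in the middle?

fl

The two rarest classes, + + + and t fl l, are the double crossovers. Comparing them with the parentals, only the fl allele has switched, so fl is the middle locus and the order is t – fl – l.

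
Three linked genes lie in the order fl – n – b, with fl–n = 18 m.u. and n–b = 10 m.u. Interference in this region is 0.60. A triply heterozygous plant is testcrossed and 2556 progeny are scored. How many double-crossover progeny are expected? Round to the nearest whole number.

18

Map distances give recombination frequencies of 0.180 and 0.100 for the two intervals.
With interference 0.60 (so coincidence = 0.40), expected double-crossover frequency = 0.180 × 0.100 × 0.40 = 0.00720.
Expected number = 0.00720 × 2556 = 18.40 ≈ 18.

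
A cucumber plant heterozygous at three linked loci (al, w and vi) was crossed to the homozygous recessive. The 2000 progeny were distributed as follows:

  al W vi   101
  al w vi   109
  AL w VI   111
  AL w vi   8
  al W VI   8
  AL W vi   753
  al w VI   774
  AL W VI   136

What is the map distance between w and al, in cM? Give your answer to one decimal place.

11.4 cM

The two most frequent reciprocal classes, AL W vi and al w VI, are the parental types, so the F1 was AL W vi / al w VI.
The two rarest classes, AL w vi and al W VI, are the double crossovers. Comparing them with the parentals, only the w allele has switched, so w is the middle locus and the order is vi – w – al.
Crossovers in the w–al interval produce the single-crossover classes al W vi and AL w VI (101 + 111 = 212) plus the double crossovers (16).
RF(w–al) = (212 + 16) / 2000 = 228/2000 = 0.1140 → 11.4 cM.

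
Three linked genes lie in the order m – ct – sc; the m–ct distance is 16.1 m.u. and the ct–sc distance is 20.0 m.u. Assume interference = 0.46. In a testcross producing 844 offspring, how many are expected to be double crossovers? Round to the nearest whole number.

15

Map distances give recombination frequencies of 0.161 and 0.200 for the two intervals.
With interference 0.46 (so coincidence = 0.54), expected double-crossover frequency = 0.161 × 0.200 × 0.54 = 0.01739.
Expected number = 0.01739 × 844 = 14.68 ≈ 15.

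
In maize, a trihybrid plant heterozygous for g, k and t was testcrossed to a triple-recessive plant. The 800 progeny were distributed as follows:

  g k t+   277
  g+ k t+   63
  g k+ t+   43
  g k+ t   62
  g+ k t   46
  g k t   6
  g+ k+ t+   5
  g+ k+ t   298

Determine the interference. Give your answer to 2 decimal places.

The two most frequent reciprocal classes, g+ k+ t and g k t+, are the parental types, so the F1 was g+ k+ t / g k t+.
The two rarest classes, g+ k+ t+ and g k t, are the double crossovers. Comparing them with the parentals, only the t allele has switched, so t is the middle locus and the order is k – t – g.
k–t: (89 + 11)/800 = 0.1250; t–g: (125 + 11)/800 = 0.1700.
Expected DCO frequency = 0.1250 × 0.1700 ≈ 0.02125; observed = 11/800 ≈ 0.01375.
Coefficient of coincidence = 0.01375/0.02125 ≈ 0.65; interference = 1 − 0.65 = 0.35.

0.35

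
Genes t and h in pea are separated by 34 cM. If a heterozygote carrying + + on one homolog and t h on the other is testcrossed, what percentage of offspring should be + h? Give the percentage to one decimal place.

A map distance of 34 cM corresponds to a recombination frequency of 0.340.
The F1 is + + / t h, so + h is a recombinant gamete class with expected frequency r/2 = 0.340/2 = 0.1700.
That is 0.1700 = 17.0% of the progeny.

17.0%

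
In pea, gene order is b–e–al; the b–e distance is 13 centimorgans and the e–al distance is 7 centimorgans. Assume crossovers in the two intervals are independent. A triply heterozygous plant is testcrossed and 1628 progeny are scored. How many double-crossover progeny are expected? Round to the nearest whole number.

15

Map distances give recombination frequencies of 0.130 and 0.070 for the two intervals.
With no interference, expected double-crossover frequency = 0.130 × 0.070 = 0.00910.
Expected number = 0.00910 × 1628 = 14.81 ≈ 15.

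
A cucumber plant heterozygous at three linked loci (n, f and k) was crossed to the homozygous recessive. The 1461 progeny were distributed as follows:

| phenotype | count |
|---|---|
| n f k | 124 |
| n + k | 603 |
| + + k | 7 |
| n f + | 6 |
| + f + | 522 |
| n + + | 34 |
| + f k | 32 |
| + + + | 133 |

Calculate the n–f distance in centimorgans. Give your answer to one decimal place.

18.5 centimorgans

The two most frequent reciprocal classes, + f + and n + k, are the parental types, so the F1 was + f + / n + k.
The two rarest classes, n f + and + + k, are the double crossovers. Comparing them with the parentals, only the n allele has switched, so n is the middle locus and the order is f – n – k.
Crossovers in the f–n interval produce the single-crossover classes + + + and n f k (133 + 124 = 257) plus the double crossovers (13).
RF(f–n) = (257 + 13) / 1461 = 270/1461 = 0.1848 → 18.5 centimorgans.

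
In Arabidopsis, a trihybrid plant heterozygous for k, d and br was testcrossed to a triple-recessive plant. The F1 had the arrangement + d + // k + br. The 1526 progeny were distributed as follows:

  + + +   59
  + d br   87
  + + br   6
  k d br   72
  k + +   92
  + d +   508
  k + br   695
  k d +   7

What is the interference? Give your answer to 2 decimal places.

The two rarest classes, k d + and + + br, are the double crossovers. Comparing them with the parentals, only the k allele has switched, so k is the middle locus and the order is br – k – d.
br–k: (179 + 13)/1526 = 0.1258; k–d: (131 + 13)/1526 = 0.0944.
Expected DCO frequency = 0.1258 × 0.0944 ≈ 0.01188; observed = 13/1526 ≈ 0.00852.
Coefficient of coincidence = 0.00852/0.01188 ≈ 0.72; interference = 1 − 0.72 = 0.28.

0.28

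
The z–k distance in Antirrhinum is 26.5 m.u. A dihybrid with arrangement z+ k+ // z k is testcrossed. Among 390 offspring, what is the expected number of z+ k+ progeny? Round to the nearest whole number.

143

A map distance of 26.5 m.u. corresponds to a recombination frequency of 0.265.
The F1 is z+ k+ / z k, so z+ k+ is a parental gamete class with expected frequency (1 − r)/2 = 0.735/2 = 0.3675.
Expected number = 0.3675 × 390 = 143.32 ≈ 143.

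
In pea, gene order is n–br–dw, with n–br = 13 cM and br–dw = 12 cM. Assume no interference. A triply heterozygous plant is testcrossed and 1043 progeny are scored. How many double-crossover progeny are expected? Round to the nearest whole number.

16

Map distances give recombination frequencies of 0.130 and 0.120 for the two intervals.
With no interference, expected double-crossover frequency = 0.130 × 0.120 = 0.01560.
Expected number = 0.01560 × 1043 = 16.27 ≈ 16.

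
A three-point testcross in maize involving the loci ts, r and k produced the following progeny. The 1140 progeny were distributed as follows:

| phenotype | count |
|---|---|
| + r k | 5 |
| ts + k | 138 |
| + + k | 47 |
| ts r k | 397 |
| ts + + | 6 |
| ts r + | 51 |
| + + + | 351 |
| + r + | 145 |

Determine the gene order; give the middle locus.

ts

The two most frequent reciprocal classes, ts r k and + + +, are the parental types, so the F1 was ts r k / + + +.
The two rarest classes, + r k and ts + +, are the double crossovers. Comparing them with the parentals, only the ts allele has switched, so ts is the middle locus and the order is r – ts – k.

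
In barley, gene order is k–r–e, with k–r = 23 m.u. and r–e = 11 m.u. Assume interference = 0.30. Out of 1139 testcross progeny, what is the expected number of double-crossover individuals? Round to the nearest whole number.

20

Map distances give recombination frequencies of 0.230 and 0.110 for the two intervals.
With interference 0.30 (so coincidence = 0.70), expected double-crossover frequency = 0.230 × 0.110 × 0.70 = 0.01771.
Expected number = 0.01771 × 1139 = 20.17 ≈ 20.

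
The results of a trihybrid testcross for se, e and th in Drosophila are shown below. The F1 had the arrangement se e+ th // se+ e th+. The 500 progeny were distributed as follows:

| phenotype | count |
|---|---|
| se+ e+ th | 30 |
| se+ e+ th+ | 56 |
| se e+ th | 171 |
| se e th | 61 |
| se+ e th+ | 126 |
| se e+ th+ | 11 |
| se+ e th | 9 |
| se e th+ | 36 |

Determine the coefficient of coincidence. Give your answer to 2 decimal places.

The two rarest classes, se e+ th+ and se+ e th, are the double crossovers. Comparing them with the parentals, only the th allele has switched, so th is the middle locus and the order is e – th – se.
e–th: (117 + 20)/500 = 0.2740; th–se: (66 + 20)/500 = 0.1720.
Expected DCO frequency = 0.2740 × 0.1720 ≈ 0.04713; observed = 20/500 ≈ 0.04000.
Coefficient of coincidence = 0.04000/0.04713 ≈ 0.85.

0.85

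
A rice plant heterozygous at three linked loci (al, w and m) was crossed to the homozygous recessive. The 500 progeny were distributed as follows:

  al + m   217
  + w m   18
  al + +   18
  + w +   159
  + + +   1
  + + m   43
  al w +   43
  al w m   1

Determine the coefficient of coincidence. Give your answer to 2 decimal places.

The two most frequent reciprocal classes, al + m and + w +, are the parental types, so the F1 was al + m / + w +.
The two rarest classes, al w m and + + +, are the double crossovers. Comparing them with the parentals, only the w allele has switched, so w is the middle locus and the order is al – w – m.
al–w: (86 + 2)/500 = 0.1760; w–m: (36 + 2)/500 = 0.0760.
Expected DCO frequency = 0.1760 × 0.0760 ≈ 0.01338; observed = 2/500 ≈ 0.00400.
Coefficient of coincidence = 0.00400/0.01338 ≈ 0.30.

0.30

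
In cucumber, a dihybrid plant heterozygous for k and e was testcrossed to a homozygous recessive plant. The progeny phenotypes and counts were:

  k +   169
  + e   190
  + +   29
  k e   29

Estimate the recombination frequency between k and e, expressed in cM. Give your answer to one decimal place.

The two most frequent classes, + e (190) and k + (169), are the parental types, so the F1 was + e / k +.
The recombinant classes are + + and k e: 29 + 29 = 58.
Recombination frequency = 58/417 = 0.1391 ≈ 13.9%, i.e. 13.9 cM.

13.9 cM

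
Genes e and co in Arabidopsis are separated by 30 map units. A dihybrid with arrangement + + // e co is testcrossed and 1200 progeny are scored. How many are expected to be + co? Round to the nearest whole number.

A map distance of 30 map units corresponds to a recombination frequency of 0.300.
The F1 is + + / e co, so + co is a recombinant gamete class with expected frequency r/2 = 0.300/2 = 0.1500.
Expected number = 0.1500 × 1200 = 180.00 ≈ 180.

180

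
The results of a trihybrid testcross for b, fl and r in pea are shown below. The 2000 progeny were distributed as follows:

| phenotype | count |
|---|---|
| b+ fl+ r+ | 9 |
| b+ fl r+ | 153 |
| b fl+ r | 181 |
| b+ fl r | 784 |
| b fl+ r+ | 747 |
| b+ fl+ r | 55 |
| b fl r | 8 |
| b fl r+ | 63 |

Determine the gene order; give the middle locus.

The two most frequent reciprocal classes, b fl+ r+ and b+ fl r, are the parental types, so the F1 was b fl+ r+ / b+ fl r.
The two rarest classes, b+ fl+ r+ and b fl r, are the double crossovers. Comparing them with the parentals, only the b allele has switched, so b is the middle locus and the order is fl – b – r.

b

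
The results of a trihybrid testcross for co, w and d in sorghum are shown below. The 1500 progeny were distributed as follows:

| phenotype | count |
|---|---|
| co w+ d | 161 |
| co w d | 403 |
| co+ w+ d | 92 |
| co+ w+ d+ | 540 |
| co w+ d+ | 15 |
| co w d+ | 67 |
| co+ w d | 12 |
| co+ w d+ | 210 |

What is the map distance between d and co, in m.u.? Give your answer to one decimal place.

12.4 m.u.

The two most frequent reciprocal classes, co w d and co+ w+ d+, are the parental types, so the F1 was co w d / co+ w+ d+.
The two rarest classes, co+ w d and co w+ d+, are the double crossovers. Comparing them with the parentals, only the co allele has switched, so co is the middle locus and the order is w – co – d.
Crossovers in the co–d interval produce the single-crossover classes co w d+ and co+ w+ d (67 + 92 = 159) plus the double crossovers (27).
RF(co–d) = (159 + 27) / 1500 = 186/1500 = 0.1240 → 12.4 m.u.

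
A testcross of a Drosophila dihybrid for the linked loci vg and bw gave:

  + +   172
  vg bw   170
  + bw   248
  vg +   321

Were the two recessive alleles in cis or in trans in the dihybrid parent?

trans

The two most frequent classes are + bw (248) and vg + (321); these are the parental (non-recombinant) types.
So the F1 carried + bw on one chromosome and vg + on the other — the recessive alleles are on opposite chromosomes (trans / repulsion).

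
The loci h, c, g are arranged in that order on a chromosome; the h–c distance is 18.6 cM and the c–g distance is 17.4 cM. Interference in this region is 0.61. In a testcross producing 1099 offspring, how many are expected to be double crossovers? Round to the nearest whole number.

Map distances give recombination frequencies of 0.186 and 0.174 for the two intervals.
With interference 0.61 (so coincidence = 0.39), expected double-crossover frequency = 0.186 × 0.174 × 0.39 = 0.01262.
Expected number = 0.01262 × 1099 = 13.87 ≈ 14.

14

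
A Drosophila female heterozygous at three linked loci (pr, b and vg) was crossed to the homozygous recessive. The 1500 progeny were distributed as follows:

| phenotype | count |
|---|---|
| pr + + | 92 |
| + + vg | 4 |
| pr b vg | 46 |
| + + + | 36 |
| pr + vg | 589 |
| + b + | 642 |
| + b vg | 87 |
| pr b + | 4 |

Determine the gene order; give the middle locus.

The two most frequent reciprocal classes, pr + vg and + b +, are the parental types, so the F1 was pr + vg / + b +.
The two rarest classes, + + vg and pr b +, are the double crossovers. Comparing them with the parentals, only the pr allele has switched, so pr is the middle locus and the order is vg – pr – b.

pr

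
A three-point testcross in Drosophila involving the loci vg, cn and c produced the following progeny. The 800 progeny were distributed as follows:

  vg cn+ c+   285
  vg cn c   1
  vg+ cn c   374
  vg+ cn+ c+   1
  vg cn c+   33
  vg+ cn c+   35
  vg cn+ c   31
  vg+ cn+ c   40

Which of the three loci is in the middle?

vg

The two most frequent reciprocal classes, vg cn+ c+ and vg+ cn c, are the parental types, so the F1 was vg cn+ c+ / vg+ cn c.
The two rarest classes, vg+ cn+ c+ and vg cn c, are the double crossovers. Comparing them with the parentals, only the vg allele has switched, so vg is the middle locus and the order is cn – vg – c.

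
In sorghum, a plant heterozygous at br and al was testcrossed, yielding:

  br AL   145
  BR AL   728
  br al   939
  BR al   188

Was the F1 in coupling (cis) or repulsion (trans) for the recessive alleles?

The two most frequent classes are BR AL (728) and br al (939); these are the parental (non-recombinant) types.
So the F1 carried BR AL on one chromosome and br al on the other — the recessive alleles are on the same chromosome (cis / coupling).

cis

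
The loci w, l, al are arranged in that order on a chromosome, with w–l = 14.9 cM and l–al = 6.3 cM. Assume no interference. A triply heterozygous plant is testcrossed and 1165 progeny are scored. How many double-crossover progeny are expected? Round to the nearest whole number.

11

Map distances give recombination frequencies of 0.149 and 0.063 for the two intervals.
With no interference, expected double-crossover frequency = 0.149 × 0.063 = 0.00939.
Expected number = 0.00939 × 1165 = 10.94 ≈ 11.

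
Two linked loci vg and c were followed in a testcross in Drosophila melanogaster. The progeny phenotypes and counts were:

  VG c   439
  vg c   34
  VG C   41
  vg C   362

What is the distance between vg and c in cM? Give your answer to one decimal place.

The two most frequent classes, VG c (439) and vg C (362), are the parental types, so the F1 was VG c / vg C.
The recombinant classes are VG C and vg c: 41 + 34 = 75.
Recombination frequency = 75/876 = 0.0856 ≈ 8.6%, i.e. 8.6 cM.

8.6 cM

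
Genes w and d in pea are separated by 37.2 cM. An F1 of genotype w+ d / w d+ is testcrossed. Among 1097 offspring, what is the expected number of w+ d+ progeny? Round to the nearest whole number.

204

A map distance of 37.2 cM corresponds to a recombination frequency of 0.372.
The F1 is w+ d / w d+, so w+ d+ is a recombinant gamete class with expected frequency r/2 = 0.372/2 = 0.1860.
Expected number = 0.1860 × 1097 = 204.04 ≈ 204.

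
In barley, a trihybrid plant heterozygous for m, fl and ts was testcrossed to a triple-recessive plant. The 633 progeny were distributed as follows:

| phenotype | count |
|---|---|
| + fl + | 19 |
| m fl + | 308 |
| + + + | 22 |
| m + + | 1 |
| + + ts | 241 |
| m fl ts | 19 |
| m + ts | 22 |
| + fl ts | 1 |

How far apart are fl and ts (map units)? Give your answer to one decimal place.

The two most frequent reciprocal classes, m fl + and + + ts, are the parental types, so the F1 was m fl + / + + ts.
The two rarest classes, m + + and + fl ts, are the double crossovers. Comparing them with the parentals, only the fl allele has switched, so fl is the middle locus and the order is ts – fl – m.
Crossovers in the ts–fl interval produce the single-crossover classes m fl ts and + + + (19 + 22 = 41) plus the double crossovers (2).
RF(ts–fl) = (41 + 2) / 633 = 43/633 = 0.0679 → 6.8 map units.

6.8 map units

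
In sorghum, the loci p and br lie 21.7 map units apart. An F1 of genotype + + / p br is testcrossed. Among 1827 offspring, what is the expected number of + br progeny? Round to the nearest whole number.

198

A map distance of 21.7 map units corresponds to a recombination frequency of 0.217.
The F1 is + + / p br, so + br is a recombinant gamete class with expected frequency r/2 = 0.217/2 = 0.1085.
Expected number = 0.1085 × 1827 = 198.23 ≈ 198.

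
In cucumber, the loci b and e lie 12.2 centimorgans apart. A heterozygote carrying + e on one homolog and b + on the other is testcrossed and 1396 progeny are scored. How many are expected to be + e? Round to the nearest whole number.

613

A map distance of 12.2 centimorgans corresponds to a recombination frequency of 0.122.
The F1 is + e / b +, so + e is a parental gamete class with expected frequency (1 − r)/2 = 0.878/2 = 0.4390.
Expected number = 0.4390 × 1396 = 612.84 ≈ 613.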